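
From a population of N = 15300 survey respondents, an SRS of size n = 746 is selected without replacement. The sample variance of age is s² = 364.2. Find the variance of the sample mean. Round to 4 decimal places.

Under SRS without replacement, Var(ȳ) = (1 − f)·s²/n with f = n/N = 746/15300 = 0.04875817.
Var(ȳ) = (1 − 0.04875817)·364.2/746 = 0.95124183·0.48820375 = 0.46439983.

0.4644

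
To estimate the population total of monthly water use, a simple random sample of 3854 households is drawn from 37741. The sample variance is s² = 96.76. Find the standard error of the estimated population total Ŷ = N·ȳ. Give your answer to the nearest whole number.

Var(Ŷ) = N²·Var(ȳ) = N²·(1 − n/N)·s²/n.
f = 3854/37741 = 0.10211706; Var(ȳ) = 0.89788294·96.76/3854 = 0.022542593.
Var(Ŷ) = 37741² · 0.022542593 = 3.2109288 × 10^7.
SE(Ŷ) = √(3.2109288 × 10^7) = 5667.

5667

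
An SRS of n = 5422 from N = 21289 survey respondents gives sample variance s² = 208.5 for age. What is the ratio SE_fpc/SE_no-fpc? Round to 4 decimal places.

0.8633

f = n/N = 5422/21289 = 0.25468552.
SE_no-fpc = √(s²/n) = 0.19609805; SE_fpc = √((1−f)s²/n) = 0.16929458.
Ratio = √(1−f) = 0.86331598.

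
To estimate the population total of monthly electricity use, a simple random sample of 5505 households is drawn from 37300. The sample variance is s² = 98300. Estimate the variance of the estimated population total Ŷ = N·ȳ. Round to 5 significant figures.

Var(Ŷ) = N²·Var(ȳ) = N²·(1 − n/N)·s²/n.
f = 5505/37300 = 0.14758713; Var(ȳ) = 0.85241287·98300/5505 = 15.221105.
Var(Ŷ) = 37300² · 15.221105 = 2.1176971 × 10^10.

2.1177 × 10^10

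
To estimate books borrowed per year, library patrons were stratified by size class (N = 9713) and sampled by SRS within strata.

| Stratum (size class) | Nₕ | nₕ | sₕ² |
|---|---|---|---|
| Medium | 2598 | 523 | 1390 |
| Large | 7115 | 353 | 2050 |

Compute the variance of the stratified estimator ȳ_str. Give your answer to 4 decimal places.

3.1134

Var(ȳ_str) = Σₕ Wₕ²(1 − fₕ)sₕ²/nₕ with Wₕ = Nₕ/N, N = 9713.
Medium: Wₕ = 0.26747658; term = 0.26747658²·(1 − 0.20130870)·1390/523 = 0.15186706.
Large: Wₕ = 0.73252342; term = 0.73252342²·(1 − 0.04961349)·2050/353 = 2.961573.
Sum = 3.1134401.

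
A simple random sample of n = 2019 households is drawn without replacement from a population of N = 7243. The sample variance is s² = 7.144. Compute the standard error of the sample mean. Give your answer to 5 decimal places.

0.05052

Under SRS without replacement, Var(ȳ) = (1 − f)·s²/n with f = n/N = 2019/7243 = 0.27875190.
Var(ȳ) = (1 − 0.27875190)·7.144/2019 = 0.72124810·0.0035383853 = 0.0025520537.
SE(ȳ) = √(0.0025520537) = 0.05052.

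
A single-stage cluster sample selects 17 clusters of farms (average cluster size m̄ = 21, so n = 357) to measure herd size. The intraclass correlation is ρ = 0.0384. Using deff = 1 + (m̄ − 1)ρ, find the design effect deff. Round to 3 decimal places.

deff = 1 + (21 − 1)·0.0384 = 1 + 0.768 = 1.768.

1.768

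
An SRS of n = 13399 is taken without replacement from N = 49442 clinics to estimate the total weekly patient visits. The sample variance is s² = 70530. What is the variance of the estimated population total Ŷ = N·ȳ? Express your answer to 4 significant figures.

9.380 × 10^9

Var(Ŷ) = N²·Var(ȳ) = N²·(1 − n/N)·s²/n.
f = 13399/49442 = 0.27100441; Var(ȳ) = 0.72899559·70530/13399 = 3.8373057.
Var(Ŷ) = 49442² · 3.8373057 = 9.3803374 × 10^9.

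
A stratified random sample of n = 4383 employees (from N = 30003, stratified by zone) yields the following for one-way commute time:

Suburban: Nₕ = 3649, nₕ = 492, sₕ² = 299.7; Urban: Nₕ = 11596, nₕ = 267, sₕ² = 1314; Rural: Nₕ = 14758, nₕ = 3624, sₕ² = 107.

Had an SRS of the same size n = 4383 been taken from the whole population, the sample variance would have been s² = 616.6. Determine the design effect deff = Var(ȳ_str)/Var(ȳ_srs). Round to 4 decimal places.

6.0885

Var(ȳ_str) = Σ Wₕ²(1−fₕ)sₕ²/nₕ with Wₕ = Nₕ/30003:
  Suburban: (3649/30003)²·(1−492/3649)·299.7/492 = 0.0077954416
  Urban: (11596/30003)²·(1−267/11596)·1314/267 = 0.71821509
  Rural: (14758/30003)²·(1−3624/14758)·107/3624 = 0.0053894562
  → Var(ȳ_str) = 0.73139999.
Var(ȳ_srs) = (1 − 4383/30003)·616.6/4383 = 0.12012862.
deff = 0.73139999 / 0.12012862 = 6.0885.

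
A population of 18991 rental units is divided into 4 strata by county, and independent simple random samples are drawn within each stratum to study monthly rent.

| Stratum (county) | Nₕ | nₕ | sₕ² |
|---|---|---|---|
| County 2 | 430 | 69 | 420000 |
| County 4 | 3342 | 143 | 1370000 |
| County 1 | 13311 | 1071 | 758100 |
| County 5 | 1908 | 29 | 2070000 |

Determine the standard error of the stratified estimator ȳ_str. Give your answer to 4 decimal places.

36.2757

Var(ȳ_str) = Σₕ Wₕ²(1 − fₕ)sₕ²/nₕ with Wₕ = Nₕ/N, N = 18991.
County 2: Wₕ = 0.02264230; term = 0.02264230²·(1 − 0.16046512)·420000/69 = 2.6198727.
County 4: Wₕ = 0.17597809; term = 0.17597809²·(1 − 0.04278875)·1370000/143 = 283.99425.
County 1: Wₕ = 0.70091096; term = 0.70091096²·(1 − 0.08045977)·758100/1071 = 319.76687.
County 5: Wₕ = 0.10046864; term = 0.10046864²·(1 − 0.01519916)·2070000/29 = 709.54808.
Sum = 1315.9291.
SE = √(1315.9291) = 36.2757.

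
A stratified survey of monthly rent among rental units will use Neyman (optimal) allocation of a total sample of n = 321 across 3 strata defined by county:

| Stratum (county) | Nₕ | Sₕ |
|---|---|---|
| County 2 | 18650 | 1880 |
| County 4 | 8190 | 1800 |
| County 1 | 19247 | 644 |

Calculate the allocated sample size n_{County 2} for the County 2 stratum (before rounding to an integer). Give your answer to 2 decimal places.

180.95

Neyman allocation: nₕ = n·NₕSₕ / Σⱼ NⱼSⱼ.
Σ NⱼSⱼ = 18650·1880 + 8190·1800 + 19247·644 = 6.2199068 × 10^7.
n_{County 2} = 321·18650·1880 / (6.2199068 × 10^7) = 180.95.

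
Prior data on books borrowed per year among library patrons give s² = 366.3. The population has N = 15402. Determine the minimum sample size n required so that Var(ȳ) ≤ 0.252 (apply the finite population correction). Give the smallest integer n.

1329

Without fpc, n₀ = s²/D = 366.3/0.252 = 1453.5714.
With fpc, (1 − n/N)·s²/n ≤ D requires n ≥ n₀/(1 + n₀/N) = 1453.5714/(1 + 1453.5714/15402) = 1328.2200.
Rounding up, n = 1329.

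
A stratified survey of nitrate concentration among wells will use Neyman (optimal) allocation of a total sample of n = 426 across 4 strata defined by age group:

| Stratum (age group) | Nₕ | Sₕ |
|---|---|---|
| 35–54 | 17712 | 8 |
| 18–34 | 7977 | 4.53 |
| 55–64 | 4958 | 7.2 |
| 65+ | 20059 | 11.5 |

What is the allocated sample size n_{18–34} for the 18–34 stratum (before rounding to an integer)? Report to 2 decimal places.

34.65

Neyman allocation: nₕ = n·NₕSₕ / Σⱼ NⱼSⱼ.
Σ NⱼSⱼ = 17712·8 + 7977·4.53 + 4958·7.2 + 20059·11.5 = 444207.91.
n_{18–34} = 426·7977·4.53 / 444207.91 = 34.65.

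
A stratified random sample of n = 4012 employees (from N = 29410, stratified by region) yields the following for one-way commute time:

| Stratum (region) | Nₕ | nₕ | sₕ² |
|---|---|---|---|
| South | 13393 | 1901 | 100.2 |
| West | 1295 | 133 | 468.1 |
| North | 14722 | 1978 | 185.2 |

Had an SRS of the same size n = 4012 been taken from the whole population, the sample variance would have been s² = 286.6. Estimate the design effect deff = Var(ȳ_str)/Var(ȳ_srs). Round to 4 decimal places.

0.5805

Var(ȳ_str) = Σ Wₕ²(1−fₕ)sₕ²/nₕ with Wₕ = Nₕ/29410:
  South: (13393/29410)²·(1−1901/13393)·100.2/1901 = 0.0093792701
  West: (1295/29410)²·(1−133/1295)·468.1/133 = 0.0061231211
  North: (14722/29410)²·(1−1978/14722)·185.2/1978 = 0.020309406
  → Var(ȳ_str) = 0.035811797.
Var(ȳ_srs) = (1 − 4012/29410)·286.6/4012 = 0.061690708.
deff = 0.035811797 / 0.061690708 = 0.5805.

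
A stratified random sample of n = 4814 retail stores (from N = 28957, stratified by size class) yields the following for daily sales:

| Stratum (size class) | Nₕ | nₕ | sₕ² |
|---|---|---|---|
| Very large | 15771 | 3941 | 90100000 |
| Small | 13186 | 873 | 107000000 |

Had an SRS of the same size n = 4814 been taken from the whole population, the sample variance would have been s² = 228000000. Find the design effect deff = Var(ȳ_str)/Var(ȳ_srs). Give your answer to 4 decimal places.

Var(ȳ_str) = Σ Wₕ²(1−fₕ)sₕ²/nₕ with Wₕ = Nₕ/28957:
  Very large: (15771/28957)²·(1−3941/15771)·90100000/3941 = 5086.9234
  Small: (13186/28957)²·(1−873/13186)·107000000/873 = 23732.274
  → Var(ȳ_str) = 28819.197.
Var(ȳ_srs) = (1 − 4814/28957)·228000000/4814 = 39488.117.
deff = 28819.197 / 39488.117 = 0.7298.

0.7298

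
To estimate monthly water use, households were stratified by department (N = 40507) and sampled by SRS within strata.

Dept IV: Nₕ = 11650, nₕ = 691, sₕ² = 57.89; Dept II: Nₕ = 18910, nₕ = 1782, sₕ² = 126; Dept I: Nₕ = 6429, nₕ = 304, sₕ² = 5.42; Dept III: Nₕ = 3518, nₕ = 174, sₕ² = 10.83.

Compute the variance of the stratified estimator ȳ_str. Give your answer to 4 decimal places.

Var(ȳ_str) = Σₕ Wₕ²(1 − fₕ)sₕ²/nₕ with Wₕ = Nₕ/N, N = 40507.
Dept IV: Wₕ = 0.28760461; term = 0.28760461²·(1 − 0.05931330)·57.89/691 = 0.006518718.
Dept II: Wₕ = 0.46683289; term = 0.46683289²·(1 − 0.09423585)·126/1782 = 0.013957282.
Dept I: Wₕ = 0.15871331; term = 0.15871331²·(1 − 0.04728574)·5.42/304 = 4.2787318 × 10^-4.
Dept III: Wₕ = 0.08684919; term = 0.08684919²·(1 − 0.04945992)·10.83/174 = 4.46253 × 10^-4.
Sum = 0.021350126.

0.0214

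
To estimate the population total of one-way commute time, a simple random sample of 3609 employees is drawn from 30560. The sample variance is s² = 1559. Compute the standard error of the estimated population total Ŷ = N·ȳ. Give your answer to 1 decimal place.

18862.3

Var(Ŷ) = N²·Var(ȳ) = N²·(1 − n/N)·s²/n.
f = 3609/30560 = 0.11809555; Var(ȳ) = 0.88190445·1559/3609 = 0.38096122.
Var(Ŷ) = 30560² · 0.38096122 = 3.5578486 × 10^8.
SE(Ŷ) = √(3.5578486 × 10^8) = 18862.3.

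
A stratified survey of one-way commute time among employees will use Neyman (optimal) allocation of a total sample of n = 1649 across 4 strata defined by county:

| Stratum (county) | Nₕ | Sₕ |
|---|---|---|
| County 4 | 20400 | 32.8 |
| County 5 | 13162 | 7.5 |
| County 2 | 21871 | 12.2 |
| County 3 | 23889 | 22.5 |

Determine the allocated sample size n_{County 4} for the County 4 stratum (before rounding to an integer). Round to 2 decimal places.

701.82

Neyman allocation: nₕ = n·NₕSₕ / Σⱼ NⱼSⱼ.
Σ NⱼSⱼ = 20400·32.8 + 13162·7.5 + 21871·12.2 + 23889·22.5 = 1.5721637 × 10^6.
n_{County 4} = 1649·20400·32.8 / (1.5721637 × 10^6) = 701.82.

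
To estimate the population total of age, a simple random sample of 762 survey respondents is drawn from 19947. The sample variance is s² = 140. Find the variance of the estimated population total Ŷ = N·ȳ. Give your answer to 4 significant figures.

7.031 × 10^7

Var(Ŷ) = N²·Var(ȳ) = N²·(1 − n/N)·s²/n.
f = 762/19947 = 0.03820123; Var(ȳ) = 0.96179877·140/762 = 0.17670843.
Var(Ŷ) = 19947² · 0.17670843 = 7.0309247 × 10^7.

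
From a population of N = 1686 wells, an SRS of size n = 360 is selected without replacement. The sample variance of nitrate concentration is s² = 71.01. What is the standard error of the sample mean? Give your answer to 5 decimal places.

0.39387

Under SRS without replacement, Var(ȳ) = (1 − f)·s²/n with f = n/N = 360/1686 = 0.21352313.
Var(ȳ) = (1 − 0.21352313)·71.01/360 = 0.78647687·0.19725 = 0.15513256.
SE(ȳ) = √(0.15513256) = 0.39387.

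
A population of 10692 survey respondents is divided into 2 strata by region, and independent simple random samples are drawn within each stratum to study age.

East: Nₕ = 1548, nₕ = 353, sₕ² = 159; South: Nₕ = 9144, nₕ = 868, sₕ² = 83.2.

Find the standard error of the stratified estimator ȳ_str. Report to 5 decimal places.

Var(ȳ_str) = Σₕ Wₕ²(1 − fₕ)sₕ²/nₕ with Wₕ = Nₕ/N, N = 10692.
East: Wₕ = 0.14478114; term = 0.14478114²·(1 − 0.22803618)·159/353 = 0.0072885876.
South: Wₕ = 0.85521886; term = 0.85521886²·(1 − 0.09492563)·83.2/868 = 0.063451574.
Sum = 0.070740162.
SE = √(0.070740162) = 0.26597.

0.26597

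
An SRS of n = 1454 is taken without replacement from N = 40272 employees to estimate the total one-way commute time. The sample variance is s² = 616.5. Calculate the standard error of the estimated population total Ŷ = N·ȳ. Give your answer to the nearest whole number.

25746

Var(Ŷ) = N²·Var(ȳ) = N²·(1 − n/N)·s²/n.
f = 1454/40272 = 0.03610449; Var(ȳ) = 0.96389551·616.5/1454 = 0.40869435.
Var(Ŷ) = 40272² · 0.40869435 = 6.6283439 × 10^8.
SE(Ŷ) = √(6.6283439 × 10^8) = 25746.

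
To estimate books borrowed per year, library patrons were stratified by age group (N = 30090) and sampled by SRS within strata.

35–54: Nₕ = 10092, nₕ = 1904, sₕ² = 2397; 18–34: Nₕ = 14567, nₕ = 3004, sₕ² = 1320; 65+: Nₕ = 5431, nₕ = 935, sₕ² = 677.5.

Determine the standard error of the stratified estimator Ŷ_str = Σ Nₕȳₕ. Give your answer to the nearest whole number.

13991

Var(Ŷ_str) = Σₕ Nₕ²(1 − fₕ)sₕ²/nₕ.
35–54: 10092²·(1 − 1904/10092)·2397/1904 = 1.0402942 × 10^8.
18–34: 14567²·(1 − 3004/14567)·1320/3004 = 7.4014132 × 10^7.
65+: 5431²·(1 − 935/5431)·677.5/935 = 1.7693094 × 10^7.
Sum = 1.9573665 × 10^8.
SE = √(1.9573665 × 10^8) = 13991.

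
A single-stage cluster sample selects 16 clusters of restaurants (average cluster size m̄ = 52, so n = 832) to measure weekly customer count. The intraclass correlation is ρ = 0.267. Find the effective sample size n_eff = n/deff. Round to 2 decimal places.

56.92

deff = 1 + (52 − 1)·0.267 = 1 + 13.617 = 14.617.
n_eff = 832 / 14.617 = 56.92.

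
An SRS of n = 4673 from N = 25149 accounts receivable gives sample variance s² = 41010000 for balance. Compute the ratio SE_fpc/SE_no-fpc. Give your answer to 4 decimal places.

0.9023

f = n/N = 4673/25149 = 0.18581256.
SE_no-fpc = √(s²/n) = 93.680024; SE_fpc = √((1−f)s²/n) = 84.529674.
Ratio = √(1−f) = 0.90232336.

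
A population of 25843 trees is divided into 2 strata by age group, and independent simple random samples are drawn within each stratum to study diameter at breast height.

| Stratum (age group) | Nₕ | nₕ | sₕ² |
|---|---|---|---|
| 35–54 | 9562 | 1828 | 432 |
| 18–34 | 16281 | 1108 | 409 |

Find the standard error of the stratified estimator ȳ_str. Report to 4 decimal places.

0.4034

Var(ȳ_str) = Σₕ Wₕ²(1 − fₕ)sₕ²/nₕ with Wₕ = Nₕ/N, N = 25843.
35–54: Wₕ = 0.37000348; term = 0.37000348²·(1 − 0.19117339)·432/1828 = 0.026168246.
18–34: Wₕ = 0.62999652; term = 0.62999652²·(1 − 0.06805479)·409/1108 = 0.13653696.
Sum = 0.16270521.
SE = √(0.16270521) = 0.4034.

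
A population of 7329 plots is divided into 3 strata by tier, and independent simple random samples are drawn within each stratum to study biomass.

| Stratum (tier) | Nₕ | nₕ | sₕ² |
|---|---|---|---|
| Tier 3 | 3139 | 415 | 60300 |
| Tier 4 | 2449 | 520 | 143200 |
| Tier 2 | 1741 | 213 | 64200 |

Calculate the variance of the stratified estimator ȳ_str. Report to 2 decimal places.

62.28

Var(ȳ_str) = Σₕ Wₕ²(1 − fₕ)sₕ²/nₕ with Wₕ = Nₕ/N, N = 7329.
Tier 3: Wₕ = 0.42829854; term = 0.42829854²·(1 − 0.13220771)·60300/415 = 23.130136.
Tier 4: Wₕ = 0.33415200; term = 0.33415200²·(1 − 0.21233156)·143200/520 = 24.219839.
Tier 2: Wₕ = 0.23754946; term = 0.23754946²·(1 − 0.12234348)·64200/213 = 14.927535.
Sum = 62.27751.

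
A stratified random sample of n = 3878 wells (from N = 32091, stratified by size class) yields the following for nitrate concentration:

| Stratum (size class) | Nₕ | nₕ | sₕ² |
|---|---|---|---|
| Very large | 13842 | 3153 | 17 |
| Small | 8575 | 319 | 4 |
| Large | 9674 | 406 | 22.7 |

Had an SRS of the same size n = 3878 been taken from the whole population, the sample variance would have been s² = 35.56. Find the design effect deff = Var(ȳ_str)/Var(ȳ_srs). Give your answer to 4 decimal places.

Var(ȳ_str) = Σ Wₕ²(1−fₕ)sₕ²/nₕ with Wₕ = Nₕ/32091:
  Very large: (13842/32091)²·(1−3153/13842)·17/3153 = 7.7463011 × 10^-4
  Small: (8575/32091)²·(1−319/8575)·4/319 = 8.6199872 × 10^-4
  Large: (9674/32091)²·(1−406/9674)·22.7/406 = 0.0048677182
  → Var(ȳ_str) = 0.006504347.
Var(ȳ_srs) = (1 − 3878/32091)·35.56/3878 = 0.0080615762.
deff = 0.006504347 / 0.0080615762 = 0.8068.

0.8068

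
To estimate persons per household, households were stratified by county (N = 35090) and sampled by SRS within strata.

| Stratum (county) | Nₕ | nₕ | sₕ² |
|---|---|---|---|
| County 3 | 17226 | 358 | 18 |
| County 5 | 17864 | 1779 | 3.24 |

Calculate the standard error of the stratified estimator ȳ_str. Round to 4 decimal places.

0.1109

Var(ȳ_str) = Σₕ Wₕ²(1 − fₕ)sₕ²/nₕ with Wₕ = Nₕ/N, N = 35090.
County 3: Wₕ = 0.49090909; term = 0.49090909²·(1 − 0.02078254)·18/358 = 0.011865083.
County 5: Wₕ = 0.50909091; term = 0.50909091²·(1 − 0.09958576)·3.24/1779 = 4.2501289 × 10^-4.
Sum = 0.012290096.
SE = √(0.012290096) = 0.1109.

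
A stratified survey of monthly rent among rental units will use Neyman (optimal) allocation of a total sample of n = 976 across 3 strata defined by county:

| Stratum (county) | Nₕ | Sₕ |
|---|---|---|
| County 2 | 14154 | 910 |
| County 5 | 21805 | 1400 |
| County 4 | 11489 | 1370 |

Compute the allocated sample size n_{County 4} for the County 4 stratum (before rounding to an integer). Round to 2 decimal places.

Neyman allocation: nₕ = n·NₕSₕ / Σⱼ NⱼSⱼ.
Σ NⱼSⱼ = 14154·910 + 21805·1400 + 11489·1370 = 5.914707 × 10^7.
n_{County 4} = 976·11489·1370 / (5.914707 × 10^7) = 259.73.

259.73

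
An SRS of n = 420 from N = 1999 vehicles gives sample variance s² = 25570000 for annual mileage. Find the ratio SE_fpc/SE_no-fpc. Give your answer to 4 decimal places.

f = n/N = 420/1999 = 0.21010505.
SE_no-fpc = √(s²/n) = 246.74066; SE_fpc = √((1−f)s²/n) = 219.29331.
Ratio = √(1−f) = 0.88876034.

0.8888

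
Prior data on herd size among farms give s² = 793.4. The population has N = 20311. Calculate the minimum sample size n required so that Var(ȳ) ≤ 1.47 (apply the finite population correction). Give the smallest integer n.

Without fpc, n₀ = s²/D = 793.4/1.47 = 539.7279.
With fpc, (1 − n/N)·s²/n ≤ D requires n ≥ n₀/(1 + n₀/N) = 539.7279/(1 + 539.7279/20311) = 525.7569.
Rounding up, n = 526.

526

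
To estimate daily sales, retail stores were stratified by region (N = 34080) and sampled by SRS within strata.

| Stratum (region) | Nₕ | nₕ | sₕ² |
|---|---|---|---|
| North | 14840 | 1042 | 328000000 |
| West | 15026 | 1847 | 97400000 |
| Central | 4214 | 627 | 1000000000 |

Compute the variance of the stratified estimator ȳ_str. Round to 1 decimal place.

85243.4

Var(ȳ_str) = Σₕ Wₕ²(1 − fₕ)sₕ²/nₕ with Wₕ = Nₕ/N, N = 34080.
North: Wₕ = 0.43544601; term = 0.43544601²·(1 − 0.07021563)·328000000/1042 = 55495.401.
West: Wₕ = 0.44090376; term = 0.44090376²·(1 − 0.12292027)·97400000/1847 = 8991.2222.
Central: Wₕ = 0.12365023; term = 0.12365023²·(1 − 0.14878975)·1000000000/627 = 20756.742.
Sum = 85243.365.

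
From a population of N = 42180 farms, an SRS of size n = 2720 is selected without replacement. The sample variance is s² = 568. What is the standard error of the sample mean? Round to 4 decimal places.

0.4420

Under SRS without replacement, Var(ȳ) = (1 − f)·s²/n with f = n/N = 2720/42180 = 0.06448554.
Var(ȳ) = (1 − 0.06448554)·568/2720 = 0.93551446·0.20882353 = 0.19535743.
SE(ȳ) = √(0.19535743) = 0.4420.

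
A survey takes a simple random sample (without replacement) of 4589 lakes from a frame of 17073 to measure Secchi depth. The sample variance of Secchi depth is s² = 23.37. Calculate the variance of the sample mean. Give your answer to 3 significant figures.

0.00372

Under SRS without replacement, Var(ȳ) = (1 − f)·s²/n with f = n/N = 4589/17073 = 0.26878697.
Var(ȳ) = (1 − 0.26878697)·23.37/4589 = 0.73121303·0.0050926128 = 0.0037237848.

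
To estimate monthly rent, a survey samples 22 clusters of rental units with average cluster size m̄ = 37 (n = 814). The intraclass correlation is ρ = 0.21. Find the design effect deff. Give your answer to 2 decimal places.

8.56

deff = 1 + (37 − 1)·0.21 = 1 + 7.56 = 8.56.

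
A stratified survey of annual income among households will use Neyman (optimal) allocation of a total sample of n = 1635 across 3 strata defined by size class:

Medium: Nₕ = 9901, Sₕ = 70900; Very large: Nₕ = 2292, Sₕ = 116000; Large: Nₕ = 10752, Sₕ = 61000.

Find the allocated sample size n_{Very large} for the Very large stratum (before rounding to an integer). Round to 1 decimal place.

267.7

Neyman allocation: nₕ = n·NₕSₕ / Σⱼ NⱼSⱼ.
Σ NⱼSⱼ = 9901·70900 + 2292·116000 + 10752·61000 = 1.6237249 × 10^9.
n_{Very large} = 1635·2292·116000 / (1.6237249 × 10^9) = 267.7.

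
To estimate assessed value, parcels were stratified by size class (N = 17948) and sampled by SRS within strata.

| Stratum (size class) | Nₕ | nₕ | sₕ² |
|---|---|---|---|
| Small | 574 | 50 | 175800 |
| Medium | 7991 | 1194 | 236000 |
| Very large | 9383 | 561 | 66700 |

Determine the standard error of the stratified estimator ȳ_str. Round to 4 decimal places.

Var(ȳ_str) = Σₕ Wₕ²(1 − fₕ)sₕ²/nₕ with Wₕ = Nₕ/N, N = 17948.
Small: Wₕ = 0.03198128; term = 0.03198128²·(1 − 0.08710801)·175800/50 = 3.2829172.
Medium: Wₕ = 0.44523067; term = 0.44523067²·(1 − 0.14941810)·236000/1194 = 33.326826.
Very large: Wₕ = 0.52278805; term = 0.52278805²·(1 − 0.05978898)·66700/561 = 30.551998.
Sum = 67.161741.
SE = √(67.161741) = 8.1952.

8.1952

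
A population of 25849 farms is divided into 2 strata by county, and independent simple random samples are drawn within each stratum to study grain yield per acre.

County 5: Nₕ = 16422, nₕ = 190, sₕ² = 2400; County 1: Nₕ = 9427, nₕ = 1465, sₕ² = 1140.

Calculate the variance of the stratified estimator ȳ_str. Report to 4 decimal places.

Var(ȳ_str) = Σₕ Wₕ²(1 − fₕ)sₕ²/nₕ with Wₕ = Nₕ/N, N = 25849.
County 5: Wₕ = 0.63530504; term = 0.63530504²·(1 − 0.01156985)·2400/190 = 5.039277.
County 1: Wₕ = 0.36469496; term = 0.36469496²·(1 − 0.15540469)·1140/1465 = 0.087412877.
Sum = 5.1266899.

5.1267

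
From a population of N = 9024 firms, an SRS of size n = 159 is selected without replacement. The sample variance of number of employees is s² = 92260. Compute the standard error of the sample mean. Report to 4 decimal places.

Under SRS without replacement, Var(ȳ) = (1 − f)·s²/n with f = n/N = 159/9024 = 0.01761968.
Var(ȳ) = (1 − 0.01761968)·92260/159 = 0.98238032·580.25157 = 570.02772.
SE(ȳ) = √(570.02772) = 23.8753.

23.8753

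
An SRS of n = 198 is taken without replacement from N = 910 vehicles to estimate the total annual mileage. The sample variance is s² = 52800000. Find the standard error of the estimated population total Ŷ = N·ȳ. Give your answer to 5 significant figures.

Var(Ŷ) = N²·Var(ȳ) = N²·(1 − n/N)·s²/n.
f = 198/910 = 0.21758242; Var(ȳ) = 0.78241758·52800000/198 = 208644.69.
Var(Ŷ) = 910² · 208644.69 = 1.7277867 × 10^11.
SE(Ŷ) = √(1.7277867 × 10^11) = 415670.

415670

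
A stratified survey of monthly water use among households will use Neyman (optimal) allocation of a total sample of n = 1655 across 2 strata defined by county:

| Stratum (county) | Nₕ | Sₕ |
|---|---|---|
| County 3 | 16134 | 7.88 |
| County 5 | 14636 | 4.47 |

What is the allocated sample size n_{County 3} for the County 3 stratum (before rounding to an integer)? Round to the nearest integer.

1093

Neyman allocation: nₕ = n·NₕSₕ / Σⱼ NⱼSⱼ.
Σ NⱼSⱼ = 16134·7.88 + 14636·4.47 = 192558.84.
n_{County 3} = 1655·16134·7.88 / 192558.84 = 1093.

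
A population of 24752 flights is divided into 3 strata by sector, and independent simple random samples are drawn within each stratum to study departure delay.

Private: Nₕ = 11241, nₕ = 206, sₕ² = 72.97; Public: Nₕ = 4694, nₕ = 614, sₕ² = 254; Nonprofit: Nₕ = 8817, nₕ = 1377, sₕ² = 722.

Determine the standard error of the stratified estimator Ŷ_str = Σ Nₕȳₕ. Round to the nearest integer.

Var(Ŷ_str) = Σₕ Nₕ²(1 − fₕ)sₕ²/nₕ.
Private: 11241²·(1 − 206/11241)·72.97/206 = 4.3939429 × 10^7.
Public: 4694²·(1 − 614/4694)·254/614 = 7.9226158 × 10^6.
Nonprofit: 8817²·(1 − 1377/8817)·722/1377 = 3.4395136 × 10^7.
Sum = 8.6257181 × 10^7.
SE = √(8.6257181 × 10^7) = 9287.

9287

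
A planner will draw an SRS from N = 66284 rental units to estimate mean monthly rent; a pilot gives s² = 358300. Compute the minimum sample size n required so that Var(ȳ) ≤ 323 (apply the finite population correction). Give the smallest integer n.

1092

Without fpc, n₀ = s²/D = 358300/323 = 1109.2879.
With fpc, (1 − n/N)·s²/n ≤ D requires n ≥ n₀/(1 + n₀/N) = 1109.2879/(1 + 1109.2879/66284) = 1091.0291.
Rounding up, n = 1092.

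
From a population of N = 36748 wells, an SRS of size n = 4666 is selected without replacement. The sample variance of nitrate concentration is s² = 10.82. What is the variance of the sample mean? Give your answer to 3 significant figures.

0.00202

Under SRS without replacement, Var(ȳ) = (1 − f)·s²/n with f = n/N = 4666/36748 = 0.12697290.
Var(ȳ) = (1 − 0.12697290)·10.82/4666 = 0.87302710·0.0023189027 = 0.0020244649.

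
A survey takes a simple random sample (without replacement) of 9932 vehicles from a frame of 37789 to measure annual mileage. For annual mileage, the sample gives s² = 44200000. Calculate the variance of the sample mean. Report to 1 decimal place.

3280.6

Under SRS without replacement, Var(ȳ) = (1 − f)·s²/n with f = n/N = 9932/37789 = 0.26282781.
Var(ȳ) = (1 − 0.26282781)·44200000/9932 = 0.73717219·4450.2618 = 3280.6092.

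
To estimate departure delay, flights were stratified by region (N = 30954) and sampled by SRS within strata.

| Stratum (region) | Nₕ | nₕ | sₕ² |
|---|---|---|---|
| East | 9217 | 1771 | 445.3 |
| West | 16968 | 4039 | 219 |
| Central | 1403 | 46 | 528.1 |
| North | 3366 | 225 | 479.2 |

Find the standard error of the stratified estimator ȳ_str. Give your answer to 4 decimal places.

Var(ȳ_str) = Σₕ Wₕ²(1 − fₕ)sₕ²/nₕ with Wₕ = Nₕ/N, N = 30954.
East: Wₕ = 0.29776442; term = 0.29776442²·(1 − 0.19214495)·445.3/1771 = 0.018009979.
West: Wₕ = 0.54816825; term = 0.54816825²·(1 − 0.23803630)·219/4039 = 0.012414588.
Central: Wₕ = 0.04532532; term = 0.04532532²·(1 − 0.03278689)·528.1/46 = 0.022811944.
North: Wₕ = 0.10874200; term = 0.10874200²·(1 − 0.06684492)·479.2/225 = 0.023500807.
Sum = 0.076737318.
SE = √(0.076737318) = 0.2770.

0.2770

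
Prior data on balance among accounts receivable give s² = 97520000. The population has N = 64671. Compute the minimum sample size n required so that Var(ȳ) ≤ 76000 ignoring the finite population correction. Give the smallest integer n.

Without fpc, n₀ = s²/D = 97520000/76000 = 1283.1579.
Rounding up, n = 1284.

1284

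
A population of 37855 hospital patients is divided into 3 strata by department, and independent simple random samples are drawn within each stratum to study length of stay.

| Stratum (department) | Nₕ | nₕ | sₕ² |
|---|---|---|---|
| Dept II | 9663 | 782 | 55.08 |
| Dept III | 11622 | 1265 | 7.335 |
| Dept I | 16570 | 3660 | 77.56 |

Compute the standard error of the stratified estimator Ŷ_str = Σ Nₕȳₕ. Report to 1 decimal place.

3357.9

Var(Ŷ_str) = Σₕ Nₕ²(1 − fₕ)sₕ²/nₕ.
Dept II: 9663²·(1 − 782/9663)·55.08/782 = 6.044509 × 10^6.
Dept III: 11622²·(1 − 1265/11622)·7.335/1265 = 697950.21.
Dept I: 16570²·(1 − 3660/16570)·77.56/3660 = 4.5332061 × 10^6.
Sum = 1.1275665 × 10^7.
SE = √(1.1275665 × 10^7) = 3357.9.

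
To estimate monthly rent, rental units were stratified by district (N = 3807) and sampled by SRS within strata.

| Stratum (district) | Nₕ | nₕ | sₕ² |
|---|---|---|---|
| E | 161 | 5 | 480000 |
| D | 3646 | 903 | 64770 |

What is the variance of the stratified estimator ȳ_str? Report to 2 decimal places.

215.86

Var(ȳ_str) = Σₕ Wₕ²(1 − fₕ)sₕ²/nₕ with Wₕ = Nₕ/N, N = 3807.
E: Wₕ = 0.04229052; term = 0.04229052²·(1 − 0.03105590)·480000/5 = 166.3627.
D: Wₕ = 0.95770948; term = 0.95770948²·(1 − 0.24766868)·64770/903 = 49.495175.
Sum = 215.85788.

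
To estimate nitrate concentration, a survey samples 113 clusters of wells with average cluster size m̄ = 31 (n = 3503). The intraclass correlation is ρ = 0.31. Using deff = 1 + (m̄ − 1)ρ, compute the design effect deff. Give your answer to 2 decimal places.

10.30

deff = 1 + (31 − 1)·0.31 = 1 + 9.3 = 10.3.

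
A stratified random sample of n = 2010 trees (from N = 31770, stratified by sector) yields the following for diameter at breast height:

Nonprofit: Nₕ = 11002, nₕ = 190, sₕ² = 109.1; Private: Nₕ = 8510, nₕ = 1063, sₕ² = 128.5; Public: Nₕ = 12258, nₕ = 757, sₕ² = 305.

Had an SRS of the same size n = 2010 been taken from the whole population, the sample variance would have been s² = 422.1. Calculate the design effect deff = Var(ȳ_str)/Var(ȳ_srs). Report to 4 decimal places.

0.6687

Var(ȳ_str) = Σ Wₕ²(1−fₕ)sₕ²/nₕ with Wₕ = Nₕ/31770:
  Nonprofit: (11002/31770)²·(1−190/11002)·109.1/190 = 0.067672839
  Private: (8510/31770)²·(1−1063/8510)·128.5/1063 = 0.0075900799
  Public: (12258/31770)²·(1−757/12258)·305/757 = 0.056276198
  → Var(ȳ_str) = 0.13153912.
Var(ȳ_srs) = (1 − 2010/31770)·422.1/2010 = 0.19671388.
deff = 0.13153912 / 0.19671388 = 0.6687.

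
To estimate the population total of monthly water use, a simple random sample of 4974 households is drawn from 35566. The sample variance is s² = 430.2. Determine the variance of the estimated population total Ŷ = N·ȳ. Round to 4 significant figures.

9.410 × 10^7

Var(Ŷ) = N²·Var(ȳ) = N²·(1 − n/N)·s²/n.
f = 4974/35566 = 0.13985267; Var(ȳ) = 0.86014733·430.2/4974 = 0.074393925.
Var(Ŷ) = 35566² · 0.074393925 = 9.4103878 × 10^7.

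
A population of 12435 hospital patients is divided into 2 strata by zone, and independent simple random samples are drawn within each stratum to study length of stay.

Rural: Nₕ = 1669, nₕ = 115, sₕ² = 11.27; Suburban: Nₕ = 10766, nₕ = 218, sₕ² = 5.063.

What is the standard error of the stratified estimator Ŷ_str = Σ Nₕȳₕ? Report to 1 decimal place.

Var(Ŷ_str) = Σₕ Nₕ²(1 − fₕ)sₕ²/nₕ.
Rural: 1669²·(1 − 115/1669)·11.27/115 = 254175.35.
Suburban: 10766²·(1 − 218/10766)·5.063/218 = 2.6373996 × 10^6.
Sum = 2.891575 × 10^6.
SE = √(2.891575 × 10^6) = 1700.5.

1700.5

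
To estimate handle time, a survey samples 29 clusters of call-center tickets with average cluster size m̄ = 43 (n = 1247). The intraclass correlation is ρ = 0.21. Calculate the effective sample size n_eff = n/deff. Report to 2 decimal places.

126.99

deff = 1 + (43 − 1)·0.21 = 1 + 8.82 = 9.82.
n_eff = 1247 / 9.82 = 126.99.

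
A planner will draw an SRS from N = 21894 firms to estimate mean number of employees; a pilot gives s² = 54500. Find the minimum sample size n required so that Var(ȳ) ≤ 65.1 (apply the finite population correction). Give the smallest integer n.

Without fpc, n₀ = s²/D = 54500/65.1 = 837.1736.
With fpc, (1 − n/N)·s²/n ≤ D requires n ≥ n₀/(1 + n₀/N) = 837.1736/(1 + 837.1736/21894) = 806.3411.
Rounding up, n = 807.

807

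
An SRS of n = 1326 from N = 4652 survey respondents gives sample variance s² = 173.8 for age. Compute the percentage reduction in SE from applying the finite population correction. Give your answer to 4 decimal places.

f = n/N = 1326/4652 = 0.28503869.
SE_no-fpc = √(s²/n) = 0.36203714; SE_fpc = √((1−f)s²/n) = 0.3061219.
Ratio = √(1−f) = 0.84555385. Reduction = 100·(1 − 0.84555385) = 15.4446%.

15.4446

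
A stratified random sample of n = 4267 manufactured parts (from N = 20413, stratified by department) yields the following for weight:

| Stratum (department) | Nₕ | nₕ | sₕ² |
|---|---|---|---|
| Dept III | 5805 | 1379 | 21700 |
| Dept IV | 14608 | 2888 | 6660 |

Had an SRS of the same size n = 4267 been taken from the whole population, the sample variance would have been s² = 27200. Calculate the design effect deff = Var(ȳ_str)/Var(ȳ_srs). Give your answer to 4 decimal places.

0.3804

Var(ȳ_str) = Σ Wₕ²(1−fₕ)sₕ²/nₕ with Wₕ = Nₕ/20413:
  Dept III: (5805/20413)²·(1−1379/5805)·21700/1379 = 0.97027632
  Dept IV: (14608/20413)²·(1−2888/14608)·6660/2888 = 0.9475055
  → Var(ȳ_str) = 1.9177818.
Var(ȳ_srs) = (1 − 4267/20413)·27200/4267 = 5.0420178.
deff = 1.9177818 / 5.0420178 = 0.3804.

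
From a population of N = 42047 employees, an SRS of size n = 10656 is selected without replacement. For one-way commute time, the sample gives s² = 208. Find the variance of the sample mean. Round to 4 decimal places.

0.0146

Under SRS without replacement, Var(ȳ) = (1 − f)·s²/n with f = n/N = 10656/42047 = 0.25343068.
Var(ȳ) = (1 − 0.25343068)·208/10656 = 0.74656932·0.01951952 = 0.014572674.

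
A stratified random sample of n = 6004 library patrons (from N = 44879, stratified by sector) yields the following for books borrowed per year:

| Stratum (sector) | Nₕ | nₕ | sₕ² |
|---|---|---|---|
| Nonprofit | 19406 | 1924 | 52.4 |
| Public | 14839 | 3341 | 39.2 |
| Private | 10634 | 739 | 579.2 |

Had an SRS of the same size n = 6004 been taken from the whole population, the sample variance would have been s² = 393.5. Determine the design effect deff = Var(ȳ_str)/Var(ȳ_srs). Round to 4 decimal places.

Var(ȳ_str) = Σ Wₕ²(1−fₕ)sₕ²/nₕ with Wₕ = Nₕ/44879:
  Nonprofit: (19406/44879)²·(1−1924/19406)·52.4/1924 = 0.0045874043
  Public: (14839/44879)²·(1−3341/14839)·39.2/3341 = 9.9391716 × 10^-4
  Private: (10634/44879)²·(1−739/10634)·579.2/739 = 0.040945882
  → Var(ȳ_str) = 0.046527203.
Var(ȳ_srs) = (1 − 6004/44879)·393.5/6004 = 0.05677162.
deff = 0.046527203 / 0.05677162 = 0.8196.

0.8196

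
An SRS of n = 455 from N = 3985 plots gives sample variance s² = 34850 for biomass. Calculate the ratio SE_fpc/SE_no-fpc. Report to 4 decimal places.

0.9412

f = n/N = 455/3985 = 0.11417817.
SE_no-fpc = √(s²/n) = 8.7517659; SE_fpc = √((1−f)s²/n) = 8.2369965.
Ratio = √(1−f) = 0.94118108.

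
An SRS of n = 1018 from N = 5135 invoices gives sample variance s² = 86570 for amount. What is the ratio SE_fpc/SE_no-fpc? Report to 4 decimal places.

f = n/N = 1018/5135 = 0.19824732.
SE_no-fpc = √(s²/n) = 9.2216752; SE_fpc = √((1−f)s²/n) = 8.2571472.
Ratio = √(1−f) = 0.89540643.

0.8954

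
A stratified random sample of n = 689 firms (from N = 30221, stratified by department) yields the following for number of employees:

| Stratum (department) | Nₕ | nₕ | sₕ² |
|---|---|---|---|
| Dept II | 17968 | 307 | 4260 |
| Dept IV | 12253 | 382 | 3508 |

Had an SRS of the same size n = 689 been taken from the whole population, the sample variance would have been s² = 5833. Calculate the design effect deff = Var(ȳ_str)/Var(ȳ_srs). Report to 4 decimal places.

Var(ȳ_str) = Σ Wₕ²(1−fₕ)sₕ²/nₕ with Wₕ = Nₕ/30221:
  Dept II: (17968/30221)²·(1−307/17968)·4260/307 = 4.8213492
  Dept IV: (12253/30221)²·(1−382/12253)·3508/382 = 1.4625418
  → Var(ȳ_str) = 6.283891.
Var(ȳ_srs) = (1 − 689/30221)·5833/689 = 8.2728811.
deff = 6.283891 / 8.2728811 = 0.7596.

0.7596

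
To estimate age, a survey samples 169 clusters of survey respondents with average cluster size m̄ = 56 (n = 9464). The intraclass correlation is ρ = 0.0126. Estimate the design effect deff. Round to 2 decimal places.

1.69

deff = 1 + (56 − 1)·0.0126 = 1 + 0.693 = 1.693.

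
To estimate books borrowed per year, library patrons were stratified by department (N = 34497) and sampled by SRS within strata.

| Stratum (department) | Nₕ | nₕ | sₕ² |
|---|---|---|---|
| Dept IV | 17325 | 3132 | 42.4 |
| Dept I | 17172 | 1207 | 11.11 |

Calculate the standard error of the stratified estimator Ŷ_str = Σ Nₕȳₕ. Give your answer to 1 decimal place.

2419.2

Var(Ŷ_str) = Σₕ Nₕ²(1 − fₕ)sₕ²/nₕ.
Dept IV: 17325²·(1 − 3132/17325)·42.4/3132 = 3.3288295 × 10^6.
Dept I: 17172²·(1 − 1207/17172)·11.11/1207 = 2.523461 × 10^6.
Sum = 5.8522905 × 10^6.
SE = √(5.8522905 × 10^6) = 2419.2.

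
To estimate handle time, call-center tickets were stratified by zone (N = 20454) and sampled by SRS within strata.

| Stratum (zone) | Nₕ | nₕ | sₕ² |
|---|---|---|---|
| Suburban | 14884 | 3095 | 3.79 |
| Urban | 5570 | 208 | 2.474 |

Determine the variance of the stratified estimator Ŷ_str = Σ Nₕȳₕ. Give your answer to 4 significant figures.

Var(Ŷ_str) = Σₕ Nₕ²(1 − fₕ)sₕ²/nₕ.
Suburban: 14884²·(1 − 3095/14884)·3.79/3095 = 214869.7.
Urban: 5570²·(1 − 208/5570)·2.474/208 = 355237.14.
Sum = 570106.84.

570100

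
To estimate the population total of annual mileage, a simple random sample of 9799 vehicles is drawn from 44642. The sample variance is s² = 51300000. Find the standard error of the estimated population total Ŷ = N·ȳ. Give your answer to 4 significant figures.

Var(Ŷ) = N²·Var(ȳ) = N²·(1 − n/N)·s²/n.
f = 9799/44642 = 0.21950181; Var(ȳ) = 0.78049819·51300000/9799 = 4086.086.
Var(Ŷ) = 44642² · 4086.086 = 8.1431941 × 10^12.
SE(Ŷ) = √(8.1431941 × 10^12) = 2.854 × 10^6.

2.854 × 10^6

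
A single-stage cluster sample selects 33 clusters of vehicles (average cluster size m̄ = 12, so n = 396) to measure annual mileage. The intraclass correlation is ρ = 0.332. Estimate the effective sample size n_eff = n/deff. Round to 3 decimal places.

deff = 1 + (12 − 1)·0.332 = 1 + 3.652 = 4.652.
n_eff = 396 / 4.652 = 85.125.

85.125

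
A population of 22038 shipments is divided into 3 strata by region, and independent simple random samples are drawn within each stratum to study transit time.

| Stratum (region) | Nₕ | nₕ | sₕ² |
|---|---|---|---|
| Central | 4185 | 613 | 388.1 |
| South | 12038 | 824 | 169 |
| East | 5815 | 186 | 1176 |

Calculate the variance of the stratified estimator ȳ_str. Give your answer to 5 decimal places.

Var(ȳ_str) = Σₕ Wₕ²(1 − fₕ)sₕ²/nₕ with Wₕ = Nₕ/N, N = 22038.
Central: Wₕ = 0.18989926; term = 0.18989926²·(1 − 0.14647551)·388.1/613 = 0.019487033.
South: Wₕ = 0.54623832; term = 0.54623832²·(1 − 0.06844991)·169/824 = 0.057007241.
East: Wₕ = 0.26386242; term = 0.26386242²·(1 − 0.03198624)·1176/186 = 0.42611909.
Sum = 0.50261336.

0.50261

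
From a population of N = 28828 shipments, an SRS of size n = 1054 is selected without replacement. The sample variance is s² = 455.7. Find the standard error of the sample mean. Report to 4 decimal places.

Under SRS without replacement, Var(ȳ) = (1 − f)·s²/n with f = n/N = 1054/28828 = 0.03656168.
Var(ȳ) = (1 − 0.03656168)·455.7/1054 = 0.96343832·0.43235294 = 0.41654539.
SE(ȳ) = √(0.41654539) = 0.6454.

0.6454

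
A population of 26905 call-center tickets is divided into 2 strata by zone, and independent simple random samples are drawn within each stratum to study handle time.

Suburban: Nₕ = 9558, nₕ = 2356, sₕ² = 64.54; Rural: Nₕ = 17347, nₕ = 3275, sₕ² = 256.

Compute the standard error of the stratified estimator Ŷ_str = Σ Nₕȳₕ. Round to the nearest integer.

Var(Ŷ_str) = Σₕ Nₕ²(1 − fₕ)sₕ²/nₕ.
Suburban: 9558²·(1 − 2356/9558)·64.54/2356 = 1.8857053 × 10^6.
Rural: 17347²·(1 − 3275/17347)·256/3275 = 1.908134 × 10^7.
Sum = 2.0967045 × 10^7.
SE = √(2.0967045 × 10^7) = 4579.

4579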